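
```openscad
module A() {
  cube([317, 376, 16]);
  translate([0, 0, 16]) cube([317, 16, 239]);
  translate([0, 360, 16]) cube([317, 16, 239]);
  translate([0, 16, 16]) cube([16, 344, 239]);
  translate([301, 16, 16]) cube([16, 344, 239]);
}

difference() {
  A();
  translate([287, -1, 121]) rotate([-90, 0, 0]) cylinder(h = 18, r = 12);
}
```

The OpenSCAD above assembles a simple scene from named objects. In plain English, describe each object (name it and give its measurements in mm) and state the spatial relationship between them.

A is an open-topped rectangular box: outside dimensions 317×376×255 mm, with a uniform wall and base thickness of 16 mm. The base is a full 317×376 slab on the floor; four walls sit on top of the base. The front and back walls (the −y and +y sides) span the full width; the two side walls fit between them.

The open box has a circular hole of radius 12 mm through its front wall, centred at (x = 287, z = 121).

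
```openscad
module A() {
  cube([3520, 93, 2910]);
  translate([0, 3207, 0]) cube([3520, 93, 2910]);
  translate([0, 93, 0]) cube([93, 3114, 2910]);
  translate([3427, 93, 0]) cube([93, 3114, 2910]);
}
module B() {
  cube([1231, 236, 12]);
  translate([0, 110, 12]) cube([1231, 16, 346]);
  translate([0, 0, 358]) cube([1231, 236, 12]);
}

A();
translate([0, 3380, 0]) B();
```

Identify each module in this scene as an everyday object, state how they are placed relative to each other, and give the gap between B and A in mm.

A is a house frame. B is an I-beam. The I-beam is on the floor beside the house frame on its +y side. The gap between the I-beam and the house frame is 80 mm.

The I-beam's nearest face is 80 mm from the house frame's +y face.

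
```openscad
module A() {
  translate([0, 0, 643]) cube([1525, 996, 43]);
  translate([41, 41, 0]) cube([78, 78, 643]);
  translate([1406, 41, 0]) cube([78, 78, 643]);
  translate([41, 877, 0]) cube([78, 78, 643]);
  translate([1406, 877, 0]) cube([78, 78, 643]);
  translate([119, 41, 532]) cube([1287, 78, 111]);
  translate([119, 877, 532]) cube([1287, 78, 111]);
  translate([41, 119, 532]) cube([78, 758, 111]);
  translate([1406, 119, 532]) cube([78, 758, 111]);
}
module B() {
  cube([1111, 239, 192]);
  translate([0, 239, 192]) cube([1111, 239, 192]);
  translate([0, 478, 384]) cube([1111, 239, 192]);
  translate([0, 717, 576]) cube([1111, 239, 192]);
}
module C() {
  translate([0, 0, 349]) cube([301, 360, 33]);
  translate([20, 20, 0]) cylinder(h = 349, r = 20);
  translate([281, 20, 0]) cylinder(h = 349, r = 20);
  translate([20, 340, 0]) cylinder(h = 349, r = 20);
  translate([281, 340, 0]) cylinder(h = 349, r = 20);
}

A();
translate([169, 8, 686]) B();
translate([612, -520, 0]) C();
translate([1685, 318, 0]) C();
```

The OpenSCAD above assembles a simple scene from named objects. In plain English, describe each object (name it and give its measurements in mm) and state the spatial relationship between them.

A is a rectangular dining table. The top is 1525×996×43 mm with its upper surface at z = 686 mm. It stands on four 78×78 mm square legs, each inset 41 mm from the nearest pair of top edges, running from the floor to the underside of the top. Four apron rails, 78 mm thick and 111 mm tall, run between adjacent legs with their top edges flush with the underside of the top and their outer faces flush with the legs' outer faces.

B is a run of 4 identical solid stair steps. Each tread is 1111×239 mm and each step block is 192 mm high. Step 1 rests on the floor; step k is offset from step 1 by (k−1)×239 mm in y and (k−1)×192 mm in z.

C is a four-legged stool. The seat is 301×360 mm, 33 mm thick, top at z = 382 mm. It stands on four round legs, each 40 mm in diameter, from z = 0 to the seat underside, each leg's axis is inset half a diameter from the nearest pair of seat edges (so the leg's bounding box is flush with the corner).

The staircase is on top of the table. Two stools sit around the table at the −y, +x sides.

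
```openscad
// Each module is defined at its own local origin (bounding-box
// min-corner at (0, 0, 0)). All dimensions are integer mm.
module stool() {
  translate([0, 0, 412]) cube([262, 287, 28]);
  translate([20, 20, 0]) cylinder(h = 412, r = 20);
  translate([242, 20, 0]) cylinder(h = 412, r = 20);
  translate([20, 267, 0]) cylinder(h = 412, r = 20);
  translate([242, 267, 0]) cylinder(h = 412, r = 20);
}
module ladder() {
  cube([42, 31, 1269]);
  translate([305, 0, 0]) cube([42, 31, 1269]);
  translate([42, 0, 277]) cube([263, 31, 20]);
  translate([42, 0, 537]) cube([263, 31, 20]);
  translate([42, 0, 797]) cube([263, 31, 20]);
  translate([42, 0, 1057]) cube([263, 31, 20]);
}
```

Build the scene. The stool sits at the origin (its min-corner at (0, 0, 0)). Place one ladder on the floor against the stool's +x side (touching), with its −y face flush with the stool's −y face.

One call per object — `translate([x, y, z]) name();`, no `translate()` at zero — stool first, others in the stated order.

stool();
translate([262, 0, 0]) ladder();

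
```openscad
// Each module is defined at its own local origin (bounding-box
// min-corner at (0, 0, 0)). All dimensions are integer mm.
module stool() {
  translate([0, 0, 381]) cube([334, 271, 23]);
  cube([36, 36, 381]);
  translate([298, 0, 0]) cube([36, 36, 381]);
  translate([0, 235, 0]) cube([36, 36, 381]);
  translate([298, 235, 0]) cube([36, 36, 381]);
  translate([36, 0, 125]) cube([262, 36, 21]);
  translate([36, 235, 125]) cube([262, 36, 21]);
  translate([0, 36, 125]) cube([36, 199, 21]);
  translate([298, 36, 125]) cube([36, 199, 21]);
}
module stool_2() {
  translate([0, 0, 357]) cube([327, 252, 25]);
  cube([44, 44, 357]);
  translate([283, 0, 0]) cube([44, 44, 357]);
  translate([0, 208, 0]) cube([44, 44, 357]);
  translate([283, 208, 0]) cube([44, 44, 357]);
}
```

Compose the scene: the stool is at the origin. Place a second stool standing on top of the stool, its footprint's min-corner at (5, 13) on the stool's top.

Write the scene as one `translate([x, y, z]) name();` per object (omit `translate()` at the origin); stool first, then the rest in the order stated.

stool();
translate([5, 13, 404]) stool_2();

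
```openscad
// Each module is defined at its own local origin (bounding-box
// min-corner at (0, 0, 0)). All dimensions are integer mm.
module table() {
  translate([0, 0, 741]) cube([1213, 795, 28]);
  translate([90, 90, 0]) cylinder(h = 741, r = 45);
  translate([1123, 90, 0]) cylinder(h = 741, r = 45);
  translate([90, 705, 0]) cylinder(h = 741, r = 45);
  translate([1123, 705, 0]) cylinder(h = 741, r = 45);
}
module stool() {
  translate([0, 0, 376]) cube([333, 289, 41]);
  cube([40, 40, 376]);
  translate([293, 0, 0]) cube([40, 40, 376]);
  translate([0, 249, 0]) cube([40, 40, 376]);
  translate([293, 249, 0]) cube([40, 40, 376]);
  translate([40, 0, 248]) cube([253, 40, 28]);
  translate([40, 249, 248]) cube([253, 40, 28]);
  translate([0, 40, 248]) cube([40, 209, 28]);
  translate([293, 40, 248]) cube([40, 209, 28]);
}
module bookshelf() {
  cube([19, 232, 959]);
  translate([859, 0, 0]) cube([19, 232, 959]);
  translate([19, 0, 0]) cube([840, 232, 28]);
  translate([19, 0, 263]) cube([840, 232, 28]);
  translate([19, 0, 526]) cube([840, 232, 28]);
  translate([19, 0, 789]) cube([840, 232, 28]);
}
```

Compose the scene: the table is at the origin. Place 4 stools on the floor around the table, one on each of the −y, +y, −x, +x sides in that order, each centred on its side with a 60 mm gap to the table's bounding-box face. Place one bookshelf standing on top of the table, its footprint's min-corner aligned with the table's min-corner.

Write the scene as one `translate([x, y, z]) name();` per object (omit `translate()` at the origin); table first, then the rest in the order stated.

table();
translate([440, -349, 0]) stool();
translate([440, 855, 0]) stool();
translate([-393, 253, 0]) stool();
translate([1273, 253, 0]) stool();
translate([0, 0, 769]) bookshelf();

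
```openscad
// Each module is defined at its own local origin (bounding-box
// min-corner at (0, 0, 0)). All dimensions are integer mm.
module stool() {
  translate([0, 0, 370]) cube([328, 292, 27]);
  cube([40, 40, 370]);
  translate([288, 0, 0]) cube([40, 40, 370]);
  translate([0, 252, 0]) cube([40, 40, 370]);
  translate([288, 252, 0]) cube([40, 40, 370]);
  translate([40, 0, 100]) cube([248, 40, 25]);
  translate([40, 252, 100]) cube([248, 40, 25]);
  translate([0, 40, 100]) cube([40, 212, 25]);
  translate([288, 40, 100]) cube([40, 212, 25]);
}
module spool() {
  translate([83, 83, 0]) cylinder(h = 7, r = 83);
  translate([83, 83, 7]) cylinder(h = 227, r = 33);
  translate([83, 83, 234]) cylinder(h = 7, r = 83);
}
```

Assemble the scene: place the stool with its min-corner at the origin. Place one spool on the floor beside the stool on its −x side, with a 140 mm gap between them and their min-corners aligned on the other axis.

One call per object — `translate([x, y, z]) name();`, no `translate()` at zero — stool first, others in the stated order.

stool();
translate([-306, 0, 0]) spool();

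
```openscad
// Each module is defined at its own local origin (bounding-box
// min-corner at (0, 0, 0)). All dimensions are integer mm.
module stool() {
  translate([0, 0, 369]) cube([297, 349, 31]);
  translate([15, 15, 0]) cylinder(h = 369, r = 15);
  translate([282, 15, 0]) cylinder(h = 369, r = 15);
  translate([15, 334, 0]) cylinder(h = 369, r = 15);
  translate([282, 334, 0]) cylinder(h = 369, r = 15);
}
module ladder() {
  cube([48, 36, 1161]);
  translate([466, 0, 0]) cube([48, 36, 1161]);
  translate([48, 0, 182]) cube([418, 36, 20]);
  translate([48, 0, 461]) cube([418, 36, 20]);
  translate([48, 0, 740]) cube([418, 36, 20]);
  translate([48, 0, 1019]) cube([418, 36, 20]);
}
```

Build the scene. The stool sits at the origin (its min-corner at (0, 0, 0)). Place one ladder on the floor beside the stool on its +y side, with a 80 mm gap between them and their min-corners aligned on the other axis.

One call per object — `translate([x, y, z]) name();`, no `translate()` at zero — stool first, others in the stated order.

stool();
translate([0, 429, 0]) ladder();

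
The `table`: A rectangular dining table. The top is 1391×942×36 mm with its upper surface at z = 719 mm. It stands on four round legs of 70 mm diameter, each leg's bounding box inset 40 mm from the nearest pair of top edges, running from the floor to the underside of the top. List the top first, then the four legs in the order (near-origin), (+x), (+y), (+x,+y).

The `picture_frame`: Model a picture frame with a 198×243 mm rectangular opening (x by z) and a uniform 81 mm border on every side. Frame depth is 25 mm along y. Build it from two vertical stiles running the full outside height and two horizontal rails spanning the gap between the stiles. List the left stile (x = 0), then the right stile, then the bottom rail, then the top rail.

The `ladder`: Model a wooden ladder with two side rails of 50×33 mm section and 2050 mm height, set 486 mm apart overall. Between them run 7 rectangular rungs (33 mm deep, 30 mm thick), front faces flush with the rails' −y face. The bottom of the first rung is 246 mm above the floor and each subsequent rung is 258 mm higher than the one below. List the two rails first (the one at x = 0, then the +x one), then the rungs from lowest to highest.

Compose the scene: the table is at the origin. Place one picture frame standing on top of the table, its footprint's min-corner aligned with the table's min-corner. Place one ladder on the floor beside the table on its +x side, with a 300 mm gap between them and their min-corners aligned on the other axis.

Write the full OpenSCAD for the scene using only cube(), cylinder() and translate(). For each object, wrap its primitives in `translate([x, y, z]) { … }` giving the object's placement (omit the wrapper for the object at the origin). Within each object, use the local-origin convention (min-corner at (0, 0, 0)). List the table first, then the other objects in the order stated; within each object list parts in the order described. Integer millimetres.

translate([0, 0, 683]) cube([1391, 942, 36]);
translate([75, 75, 0]) cylinder(h = 683, r = 35);
translate([1316, 75, 0]) cylinder(h = 683, r = 35);
translate([75, 867, 0]) cylinder(h = 683, r = 35);
translate([1316, 867, 0]) cylinder(h = 683, r = 35);
translate([0, 0, 719]) {
  cube([81, 25, 405]);
  translate([279, 0, 0]) cube([81, 25, 405]);
  translate([81, 0, 0]) cube([198, 25, 81]);
  translate([81, 0, 324]) cube([198, 25, 81]);
}
translate([1691, 0, 0]) {
  cube([50, 33, 2050]);
  translate([436, 0, 0]) cube([50, 33, 2050]);
  translate([50, 0, 246]) cube([386, 33, 30]);
  translate([50, 0, 504]) cube([386, 33, 30]);
  translate([50, 0, 762]) cube([386, 33, 30]);
  translate([50, 0, 1020]) cube([386, 33, 30]);
  translate([50, 0, 1278]) cube([386, 33, 30]);
  translate([50, 0, 1536]) cube([386, 33, 30]);
  translate([50, 0, 1794]) cube([386, 33, 30]);
}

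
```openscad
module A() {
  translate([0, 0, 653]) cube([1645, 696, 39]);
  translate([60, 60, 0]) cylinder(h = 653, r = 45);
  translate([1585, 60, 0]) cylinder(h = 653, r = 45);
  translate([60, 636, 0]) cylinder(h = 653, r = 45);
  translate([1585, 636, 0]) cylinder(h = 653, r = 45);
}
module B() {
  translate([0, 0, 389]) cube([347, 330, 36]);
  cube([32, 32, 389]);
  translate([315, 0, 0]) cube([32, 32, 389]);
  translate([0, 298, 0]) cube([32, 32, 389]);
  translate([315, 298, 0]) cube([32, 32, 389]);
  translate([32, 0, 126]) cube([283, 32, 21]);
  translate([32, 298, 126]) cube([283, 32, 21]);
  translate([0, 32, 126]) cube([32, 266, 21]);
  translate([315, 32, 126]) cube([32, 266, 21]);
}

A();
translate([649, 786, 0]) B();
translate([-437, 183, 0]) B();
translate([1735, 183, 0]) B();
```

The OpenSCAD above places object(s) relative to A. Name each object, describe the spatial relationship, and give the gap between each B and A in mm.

Each stool's nearest face is 90 mm from the table's bounding box.

A is a table. B is a stool. Three stools sit around the table at the +y, −x, +x sides. The gap between each stool and the table is 90 mm.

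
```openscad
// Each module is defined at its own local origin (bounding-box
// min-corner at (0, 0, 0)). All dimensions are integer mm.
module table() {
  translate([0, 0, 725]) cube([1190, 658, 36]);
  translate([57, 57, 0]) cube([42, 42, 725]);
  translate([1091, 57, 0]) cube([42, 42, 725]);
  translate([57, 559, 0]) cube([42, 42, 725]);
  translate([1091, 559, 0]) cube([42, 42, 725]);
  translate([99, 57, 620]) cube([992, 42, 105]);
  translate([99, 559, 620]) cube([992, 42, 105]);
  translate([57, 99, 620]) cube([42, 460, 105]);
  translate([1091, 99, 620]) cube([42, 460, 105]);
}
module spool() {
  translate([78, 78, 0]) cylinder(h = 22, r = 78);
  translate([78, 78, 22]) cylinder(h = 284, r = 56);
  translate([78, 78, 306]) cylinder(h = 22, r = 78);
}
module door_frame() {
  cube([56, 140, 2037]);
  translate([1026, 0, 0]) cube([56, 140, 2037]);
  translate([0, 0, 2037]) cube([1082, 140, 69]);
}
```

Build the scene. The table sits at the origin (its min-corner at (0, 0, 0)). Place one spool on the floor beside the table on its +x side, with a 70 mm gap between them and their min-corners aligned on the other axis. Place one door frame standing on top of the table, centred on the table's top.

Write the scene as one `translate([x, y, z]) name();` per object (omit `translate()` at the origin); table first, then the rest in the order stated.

table();
translate([1260, 0, 0]) spool();
translate([54, 259, 761]) door_frame();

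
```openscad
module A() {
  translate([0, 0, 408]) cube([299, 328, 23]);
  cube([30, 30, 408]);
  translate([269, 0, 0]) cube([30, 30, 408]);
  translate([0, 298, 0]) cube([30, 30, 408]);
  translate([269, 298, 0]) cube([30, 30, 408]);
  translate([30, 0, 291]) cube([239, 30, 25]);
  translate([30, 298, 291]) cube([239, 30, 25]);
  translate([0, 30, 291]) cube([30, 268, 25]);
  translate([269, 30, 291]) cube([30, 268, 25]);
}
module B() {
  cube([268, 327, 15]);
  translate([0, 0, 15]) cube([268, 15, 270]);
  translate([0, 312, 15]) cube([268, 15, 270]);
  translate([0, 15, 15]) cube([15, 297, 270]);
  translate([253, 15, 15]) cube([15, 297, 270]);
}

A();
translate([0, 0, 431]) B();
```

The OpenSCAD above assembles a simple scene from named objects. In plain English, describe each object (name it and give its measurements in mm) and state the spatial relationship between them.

A is a four-legged stool. The seat is 299×328 mm, 23 mm thick, top at z = 431 mm. It stands on four square legs, each 30×30 mm in cross-section, from z = 0 to the seat underside, each flush with a corner of the seat. Four stretchers, 30 mm wide and 25 mm tall, connect adjacent legs with their undersides at z = 291 mm, each running between the inner faces of the legs it joins and aligned with the legs' outer faces on the other axis.

B is an open-topped rectangular box: outside dimensions 268×327×285 mm, with a uniform wall and base thickness of 15 mm. The base is a full 268×327 slab on the floor; four walls sit on top of the base. The front and back walls (the −y and +y sides) span the full width; the two side walls fit between them.

The open box is on top of the stool.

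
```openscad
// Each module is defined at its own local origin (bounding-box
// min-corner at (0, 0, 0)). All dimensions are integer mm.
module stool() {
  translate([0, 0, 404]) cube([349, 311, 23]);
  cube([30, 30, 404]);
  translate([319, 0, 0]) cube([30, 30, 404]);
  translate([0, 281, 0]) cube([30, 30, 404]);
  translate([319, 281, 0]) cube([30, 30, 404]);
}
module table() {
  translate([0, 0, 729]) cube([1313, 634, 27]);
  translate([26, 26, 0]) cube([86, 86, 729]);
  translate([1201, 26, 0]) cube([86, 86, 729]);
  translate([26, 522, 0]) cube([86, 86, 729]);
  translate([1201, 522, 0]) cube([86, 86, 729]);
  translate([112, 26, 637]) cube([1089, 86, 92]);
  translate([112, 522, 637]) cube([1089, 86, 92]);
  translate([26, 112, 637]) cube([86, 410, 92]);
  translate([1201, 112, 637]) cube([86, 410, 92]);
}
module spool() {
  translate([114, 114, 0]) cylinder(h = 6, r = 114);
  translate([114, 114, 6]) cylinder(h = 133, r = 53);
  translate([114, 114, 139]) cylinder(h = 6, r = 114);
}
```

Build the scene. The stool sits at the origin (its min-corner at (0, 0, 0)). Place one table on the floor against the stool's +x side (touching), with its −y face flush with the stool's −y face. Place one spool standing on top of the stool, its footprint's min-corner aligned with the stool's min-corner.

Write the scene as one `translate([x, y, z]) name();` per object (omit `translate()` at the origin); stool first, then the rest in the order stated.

stool();
translate([349, 0, 0]) table();
translate([0, 0, 427]) spool();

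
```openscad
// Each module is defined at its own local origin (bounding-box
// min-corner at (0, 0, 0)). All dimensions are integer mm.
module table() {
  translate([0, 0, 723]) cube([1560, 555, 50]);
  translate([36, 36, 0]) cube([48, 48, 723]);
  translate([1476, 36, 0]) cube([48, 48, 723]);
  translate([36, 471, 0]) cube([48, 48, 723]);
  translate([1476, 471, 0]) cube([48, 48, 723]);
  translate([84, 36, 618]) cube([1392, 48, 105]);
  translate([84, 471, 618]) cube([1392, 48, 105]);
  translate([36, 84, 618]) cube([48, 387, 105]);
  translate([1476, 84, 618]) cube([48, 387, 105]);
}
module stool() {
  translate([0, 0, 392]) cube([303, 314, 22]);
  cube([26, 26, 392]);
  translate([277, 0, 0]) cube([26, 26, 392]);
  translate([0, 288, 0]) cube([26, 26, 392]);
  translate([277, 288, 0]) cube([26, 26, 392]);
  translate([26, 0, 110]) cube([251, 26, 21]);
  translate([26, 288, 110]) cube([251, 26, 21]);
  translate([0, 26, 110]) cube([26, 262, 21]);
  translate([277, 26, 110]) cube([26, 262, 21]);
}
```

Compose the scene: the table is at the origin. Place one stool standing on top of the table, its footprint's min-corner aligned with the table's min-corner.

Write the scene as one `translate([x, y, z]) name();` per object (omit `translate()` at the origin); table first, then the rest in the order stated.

table();
translate([0, 0, 773]) stool();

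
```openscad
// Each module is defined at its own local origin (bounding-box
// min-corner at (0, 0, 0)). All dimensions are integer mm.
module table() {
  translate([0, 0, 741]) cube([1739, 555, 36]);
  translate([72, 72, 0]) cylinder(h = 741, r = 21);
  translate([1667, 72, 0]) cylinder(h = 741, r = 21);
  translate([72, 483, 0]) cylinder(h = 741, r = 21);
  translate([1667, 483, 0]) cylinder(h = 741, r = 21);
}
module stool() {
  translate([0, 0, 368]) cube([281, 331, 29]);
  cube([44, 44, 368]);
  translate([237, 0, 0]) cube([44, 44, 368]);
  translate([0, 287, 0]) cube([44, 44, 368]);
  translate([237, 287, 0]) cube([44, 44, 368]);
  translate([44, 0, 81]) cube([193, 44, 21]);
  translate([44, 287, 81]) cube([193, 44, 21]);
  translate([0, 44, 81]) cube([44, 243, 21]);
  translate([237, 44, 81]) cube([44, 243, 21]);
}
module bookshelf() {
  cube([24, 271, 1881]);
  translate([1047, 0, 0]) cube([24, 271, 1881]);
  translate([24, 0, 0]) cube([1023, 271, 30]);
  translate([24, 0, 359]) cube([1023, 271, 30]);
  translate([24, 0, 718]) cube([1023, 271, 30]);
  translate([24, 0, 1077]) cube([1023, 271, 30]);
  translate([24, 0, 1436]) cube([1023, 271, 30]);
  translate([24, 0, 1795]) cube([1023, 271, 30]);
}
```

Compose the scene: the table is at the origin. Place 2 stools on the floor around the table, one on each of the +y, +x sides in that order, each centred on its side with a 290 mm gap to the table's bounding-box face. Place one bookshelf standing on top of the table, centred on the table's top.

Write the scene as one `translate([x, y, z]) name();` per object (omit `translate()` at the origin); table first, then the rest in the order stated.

table();
translate([729, 845, 0]) stool();
translate([2029, 112, 0]) stool();
translate([334, 142, 777]) bookshelf();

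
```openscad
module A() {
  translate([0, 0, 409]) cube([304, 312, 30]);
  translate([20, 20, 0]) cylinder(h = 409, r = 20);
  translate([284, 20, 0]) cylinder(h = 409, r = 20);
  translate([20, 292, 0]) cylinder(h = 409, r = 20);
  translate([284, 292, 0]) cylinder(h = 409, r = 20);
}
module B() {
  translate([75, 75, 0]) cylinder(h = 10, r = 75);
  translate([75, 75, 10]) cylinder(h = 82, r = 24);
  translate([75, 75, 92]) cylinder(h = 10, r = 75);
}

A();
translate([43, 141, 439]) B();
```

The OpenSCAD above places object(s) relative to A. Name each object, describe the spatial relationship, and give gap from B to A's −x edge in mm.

A is a stool. B is a spool. The spool is on top of the stool. The gap from the spool to the stool's −x edge is 43 mm.

The spool's min-x is at 43; the stool's min-x is 0; gap = 43 mm.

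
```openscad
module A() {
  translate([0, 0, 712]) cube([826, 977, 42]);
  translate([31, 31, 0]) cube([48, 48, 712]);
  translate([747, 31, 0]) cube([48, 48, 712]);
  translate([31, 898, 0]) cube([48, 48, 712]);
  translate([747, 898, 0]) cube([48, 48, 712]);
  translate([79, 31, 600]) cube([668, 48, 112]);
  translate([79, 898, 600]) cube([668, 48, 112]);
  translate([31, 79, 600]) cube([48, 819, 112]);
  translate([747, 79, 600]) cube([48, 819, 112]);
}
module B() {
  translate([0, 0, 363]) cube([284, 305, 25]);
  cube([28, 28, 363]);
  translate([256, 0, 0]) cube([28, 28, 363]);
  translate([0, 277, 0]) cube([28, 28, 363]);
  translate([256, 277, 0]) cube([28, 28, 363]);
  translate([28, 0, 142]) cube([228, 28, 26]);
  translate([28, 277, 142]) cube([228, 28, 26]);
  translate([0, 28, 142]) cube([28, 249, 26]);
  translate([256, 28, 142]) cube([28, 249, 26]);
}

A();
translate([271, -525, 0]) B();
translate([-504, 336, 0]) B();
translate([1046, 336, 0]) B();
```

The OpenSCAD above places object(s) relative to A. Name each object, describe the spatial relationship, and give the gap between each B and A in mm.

A is a table. B is a stool. Three stools sit around the table at the −y, −x, +x sides. The gap between each stool and the table is 220 mm.

Each stool's nearest face is 220 mm from the table's bounding box.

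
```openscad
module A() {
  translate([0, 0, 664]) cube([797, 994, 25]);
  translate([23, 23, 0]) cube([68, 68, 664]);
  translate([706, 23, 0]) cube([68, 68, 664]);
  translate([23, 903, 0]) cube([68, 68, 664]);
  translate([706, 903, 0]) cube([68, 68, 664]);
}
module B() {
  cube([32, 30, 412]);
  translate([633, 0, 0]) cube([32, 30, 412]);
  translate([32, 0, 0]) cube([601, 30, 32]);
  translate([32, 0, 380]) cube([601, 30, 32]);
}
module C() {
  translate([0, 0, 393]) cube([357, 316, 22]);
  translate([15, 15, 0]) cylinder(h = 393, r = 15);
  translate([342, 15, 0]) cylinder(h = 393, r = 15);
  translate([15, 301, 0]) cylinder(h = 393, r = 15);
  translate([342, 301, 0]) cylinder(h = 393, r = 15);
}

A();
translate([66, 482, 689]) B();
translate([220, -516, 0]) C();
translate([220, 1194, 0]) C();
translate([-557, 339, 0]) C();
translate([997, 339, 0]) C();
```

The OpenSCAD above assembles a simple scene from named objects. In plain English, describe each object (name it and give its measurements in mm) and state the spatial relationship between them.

A is a table with a 797×994 mm rectangular top, 25 mm thick, top surface at z = 689 mm, supported by four 68×68 mm square legs, each inset 23 mm from the nearest pair of top edges, running from the floor.

B is a picture frame with a 601×348 mm rectangular opening (x by z) and a uniform 32 mm border on every side. Frame depth is 30 mm along y. It is built from two vertical stiles running the full outside height and two horizontal rails spanning the gap between the stiles.

C is a four-legged stool. The seat is a 357×316×22 mm slab whose top surface is at z = 415 mm; four round legs, each 30 mm in diameter, run from the floor (z = 0) to the underside of the seat, each leg's axis is inset half a diameter from the nearest pair of seat edges (so the leg's bounding box is flush with the corner).

The picture frame is on top of the table, centred. Four stools sit around the table at the −y, +y, −x, +x sides.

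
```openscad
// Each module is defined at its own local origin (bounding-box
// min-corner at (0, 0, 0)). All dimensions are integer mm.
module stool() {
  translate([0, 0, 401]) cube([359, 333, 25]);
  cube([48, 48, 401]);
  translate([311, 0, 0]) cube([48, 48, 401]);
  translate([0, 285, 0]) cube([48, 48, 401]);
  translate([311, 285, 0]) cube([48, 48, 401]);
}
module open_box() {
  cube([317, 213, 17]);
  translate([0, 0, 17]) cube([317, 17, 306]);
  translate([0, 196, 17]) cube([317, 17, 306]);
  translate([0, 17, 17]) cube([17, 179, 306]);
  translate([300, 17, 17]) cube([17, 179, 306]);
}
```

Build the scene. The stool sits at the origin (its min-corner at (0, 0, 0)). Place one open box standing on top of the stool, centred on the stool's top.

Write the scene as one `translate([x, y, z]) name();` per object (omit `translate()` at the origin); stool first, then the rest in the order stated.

stool();
translate([21, 60, 426]) open_box();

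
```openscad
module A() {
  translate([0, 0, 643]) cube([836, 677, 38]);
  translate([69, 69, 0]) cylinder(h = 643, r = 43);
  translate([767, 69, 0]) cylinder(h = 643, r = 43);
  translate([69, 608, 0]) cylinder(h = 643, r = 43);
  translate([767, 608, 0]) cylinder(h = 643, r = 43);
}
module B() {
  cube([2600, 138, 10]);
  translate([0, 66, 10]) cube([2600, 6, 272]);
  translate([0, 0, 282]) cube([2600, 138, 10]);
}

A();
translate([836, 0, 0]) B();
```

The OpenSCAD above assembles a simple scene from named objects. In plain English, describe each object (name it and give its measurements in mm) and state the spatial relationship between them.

A is a table: top 836 mm (x) × 677 mm (y), 38 mm thick, upper face at z = 681 mm, on four round legs of 86 mm diameter, each leg's bounding box inset 26 mm from the nearest pair of top edges, running from z = 0 to the bottom of the top.

B is an I-beam lying along x, 2600 mm long. Overall section height 292 mm. Two flanges 138 mm wide (y) and 10 mm thick, one on the floor and one at the top; a web 6 mm thick runs between them, centred on the flange width.

The I-beam is against the table's +x side, with their −y faces flush.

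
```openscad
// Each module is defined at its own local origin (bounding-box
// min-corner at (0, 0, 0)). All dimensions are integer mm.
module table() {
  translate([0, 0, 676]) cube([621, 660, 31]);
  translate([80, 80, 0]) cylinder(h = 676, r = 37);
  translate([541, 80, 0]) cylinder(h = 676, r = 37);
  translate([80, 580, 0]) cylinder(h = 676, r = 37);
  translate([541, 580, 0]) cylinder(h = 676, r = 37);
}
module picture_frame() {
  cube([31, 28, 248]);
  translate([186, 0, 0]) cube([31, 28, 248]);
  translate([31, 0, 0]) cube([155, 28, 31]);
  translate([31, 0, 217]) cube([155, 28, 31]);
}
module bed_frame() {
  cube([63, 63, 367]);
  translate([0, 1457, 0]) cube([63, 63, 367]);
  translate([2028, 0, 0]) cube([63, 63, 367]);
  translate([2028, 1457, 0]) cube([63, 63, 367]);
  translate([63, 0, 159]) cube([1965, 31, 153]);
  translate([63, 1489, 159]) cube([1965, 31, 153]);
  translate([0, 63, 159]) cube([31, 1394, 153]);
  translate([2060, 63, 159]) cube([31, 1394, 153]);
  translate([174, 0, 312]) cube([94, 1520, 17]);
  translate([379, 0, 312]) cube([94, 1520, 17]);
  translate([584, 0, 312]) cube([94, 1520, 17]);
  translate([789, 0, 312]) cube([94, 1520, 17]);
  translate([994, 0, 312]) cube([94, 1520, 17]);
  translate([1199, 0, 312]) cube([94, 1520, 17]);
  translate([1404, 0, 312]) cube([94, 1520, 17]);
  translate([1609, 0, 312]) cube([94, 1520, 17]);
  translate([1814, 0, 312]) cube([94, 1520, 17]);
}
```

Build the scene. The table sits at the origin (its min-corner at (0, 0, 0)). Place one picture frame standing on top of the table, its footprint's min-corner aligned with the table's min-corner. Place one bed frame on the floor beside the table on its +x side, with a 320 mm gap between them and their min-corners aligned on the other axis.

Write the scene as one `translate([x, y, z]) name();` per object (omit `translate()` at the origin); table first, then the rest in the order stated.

table();
translate([0, 0, 707]) picture_frame();
translate([941, 0, 0]) bed_frame();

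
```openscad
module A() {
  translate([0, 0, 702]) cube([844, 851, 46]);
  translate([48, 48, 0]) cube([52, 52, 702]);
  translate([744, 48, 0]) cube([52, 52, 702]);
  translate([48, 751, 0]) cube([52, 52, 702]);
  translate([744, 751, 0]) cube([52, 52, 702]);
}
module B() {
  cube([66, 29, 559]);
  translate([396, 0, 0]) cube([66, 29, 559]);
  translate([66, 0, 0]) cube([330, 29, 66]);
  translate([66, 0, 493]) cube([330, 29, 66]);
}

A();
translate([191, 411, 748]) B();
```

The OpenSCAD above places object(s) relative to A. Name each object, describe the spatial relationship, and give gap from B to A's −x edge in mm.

A is a table. B is a picture frame. The picture frame is on top of the table, centred. The gap from the picture frame to the table's −x edge is 191 mm.

The picture frame's min-x is at 191; the table's min-x is 0; gap = 191 mm.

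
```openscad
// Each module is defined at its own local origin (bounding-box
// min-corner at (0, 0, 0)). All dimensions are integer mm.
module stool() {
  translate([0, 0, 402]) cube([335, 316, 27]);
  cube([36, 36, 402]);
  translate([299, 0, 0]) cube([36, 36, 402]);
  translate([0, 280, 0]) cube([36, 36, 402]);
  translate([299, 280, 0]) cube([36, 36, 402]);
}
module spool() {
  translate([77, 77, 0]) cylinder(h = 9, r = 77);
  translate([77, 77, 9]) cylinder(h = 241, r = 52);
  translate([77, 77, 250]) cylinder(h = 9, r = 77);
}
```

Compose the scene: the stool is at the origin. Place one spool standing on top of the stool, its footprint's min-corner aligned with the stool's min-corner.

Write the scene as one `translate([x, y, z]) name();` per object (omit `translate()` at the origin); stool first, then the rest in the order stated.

stool();
translate([0, 0, 429]) spool();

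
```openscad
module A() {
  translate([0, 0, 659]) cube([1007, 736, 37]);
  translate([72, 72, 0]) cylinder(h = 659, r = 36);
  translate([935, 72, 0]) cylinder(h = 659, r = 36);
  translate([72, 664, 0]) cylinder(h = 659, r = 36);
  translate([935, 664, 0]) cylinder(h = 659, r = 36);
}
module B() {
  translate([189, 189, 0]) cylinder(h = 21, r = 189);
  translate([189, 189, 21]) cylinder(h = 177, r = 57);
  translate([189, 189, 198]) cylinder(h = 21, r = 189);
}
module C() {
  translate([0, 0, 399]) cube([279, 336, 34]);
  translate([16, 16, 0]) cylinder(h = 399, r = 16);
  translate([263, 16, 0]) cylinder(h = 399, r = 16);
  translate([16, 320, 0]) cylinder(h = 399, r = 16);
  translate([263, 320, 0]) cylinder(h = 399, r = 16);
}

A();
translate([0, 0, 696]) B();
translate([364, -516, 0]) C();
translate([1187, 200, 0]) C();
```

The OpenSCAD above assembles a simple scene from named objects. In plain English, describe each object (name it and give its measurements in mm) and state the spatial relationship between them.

A is a table: top 1007 mm (x) × 736 mm (y), 37 mm thick, upper face at z = 696 mm, on four round legs of 72 mm diameter, each leg's bounding box inset 36 mm from the nearest pair of top edges, running from z = 0 to the bottom of the top.

B is a spool: two coaxial disc flanges of radius 189 mm and thickness 21 mm, joined by a core cylinder of radius 57 mm and height 177 mm. The lower flange rests on z = 0 and the three cylinders share a vertical axis.

C is a four-legged stool. The seat is 279×336 mm, 34 mm thick, top at z = 433 mm. It stands on four round legs, each 32 mm in diameter, from z = 0 to the seat underside, each leg's axis is inset half a diameter from the nearest pair of seat edges (so the leg's bounding box is flush with the corner).

The spool is on top of the table. Two stools sit around the table at the −y, +x sides.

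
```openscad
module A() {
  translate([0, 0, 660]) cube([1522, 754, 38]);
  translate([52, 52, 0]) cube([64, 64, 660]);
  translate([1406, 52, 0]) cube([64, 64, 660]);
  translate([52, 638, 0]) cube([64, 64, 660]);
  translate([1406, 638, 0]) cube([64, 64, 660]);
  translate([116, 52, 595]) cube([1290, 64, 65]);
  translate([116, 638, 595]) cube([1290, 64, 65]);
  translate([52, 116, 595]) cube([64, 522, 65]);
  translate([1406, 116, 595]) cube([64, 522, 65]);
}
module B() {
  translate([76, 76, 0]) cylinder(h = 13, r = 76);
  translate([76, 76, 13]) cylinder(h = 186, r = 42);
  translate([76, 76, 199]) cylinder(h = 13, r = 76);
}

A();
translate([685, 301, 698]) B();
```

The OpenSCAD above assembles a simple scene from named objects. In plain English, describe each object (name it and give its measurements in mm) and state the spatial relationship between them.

A is a table: top 1522 mm (x) × 754 mm (y), 38 mm thick, upper face at z = 698 mm, on four 64×64 mm square legs, each inset 52 mm from the nearest pair of top edges, running from z = 0 to the bottom of the top. Four apron rails, 64 mm thick and 65 mm tall, run between adjacent legs with their top edges flush with the underside of the top and their outer faces flush with the legs' outer faces.

B is a spool: two coaxial disc flanges of radius 76 mm and thickness 13 mm, joined by a core cylinder of radius 42 mm and height 186 mm. The lower flange rests on z = 0 and the three cylinders share a vertical axis.

The spool is on top of the table, centred.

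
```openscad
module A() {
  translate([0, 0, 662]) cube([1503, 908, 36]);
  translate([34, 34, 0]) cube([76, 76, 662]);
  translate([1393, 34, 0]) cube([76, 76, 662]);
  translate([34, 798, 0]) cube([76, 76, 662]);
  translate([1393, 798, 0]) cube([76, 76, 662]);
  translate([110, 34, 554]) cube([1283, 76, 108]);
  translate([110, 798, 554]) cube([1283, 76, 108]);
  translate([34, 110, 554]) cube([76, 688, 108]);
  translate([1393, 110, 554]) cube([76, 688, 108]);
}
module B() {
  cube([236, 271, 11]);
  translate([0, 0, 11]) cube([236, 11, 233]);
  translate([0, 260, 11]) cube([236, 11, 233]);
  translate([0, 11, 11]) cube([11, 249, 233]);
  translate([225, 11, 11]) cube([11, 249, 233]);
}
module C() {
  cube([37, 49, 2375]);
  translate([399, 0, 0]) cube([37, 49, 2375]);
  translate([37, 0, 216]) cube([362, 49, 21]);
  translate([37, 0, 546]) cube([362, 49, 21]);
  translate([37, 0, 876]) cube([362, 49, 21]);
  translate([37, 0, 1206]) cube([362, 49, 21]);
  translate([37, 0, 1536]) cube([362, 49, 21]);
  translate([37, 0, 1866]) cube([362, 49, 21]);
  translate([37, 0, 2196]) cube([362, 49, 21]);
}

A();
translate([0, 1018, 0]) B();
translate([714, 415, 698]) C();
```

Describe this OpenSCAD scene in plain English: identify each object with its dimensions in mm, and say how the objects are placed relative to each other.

A is a table: top 1503 mm (x) × 908 mm (y), 36 mm thick, upper face at z = 698 mm, on four 76×76 mm square legs, each inset 34 mm from the nearest pair of top edges, running from z = 0 to the bottom of the top. Four apron rails, 76 mm thick and 108 mm tall, run between adjacent legs with their top edges flush with the underside of the top and their outer faces flush with the legs' outer faces.

B is an open-topped rectangular box: outside dimensions 236×271×244 mm, with a uniform wall and base thickness of 11 mm. The base is a full 236×271 slab on the floor; four walls sit on top of the base. The front and back walls (the −y and +y sides) span the full width; the two side walls fit between them.

C is a wooden ladder with two side rails of 37×49 mm section and 2375 mm height, set 436 mm apart overall. Between them run 7 rectangular rungs (49 mm deep, 21 mm thick), front faces flush with the rails' −y face. The bottom of the first rung is 216 mm above the floor and each subsequent rung is 330 mm higher than the one below.

The open box is on the floor beside the table on its +y side. The ladder is on top of the table.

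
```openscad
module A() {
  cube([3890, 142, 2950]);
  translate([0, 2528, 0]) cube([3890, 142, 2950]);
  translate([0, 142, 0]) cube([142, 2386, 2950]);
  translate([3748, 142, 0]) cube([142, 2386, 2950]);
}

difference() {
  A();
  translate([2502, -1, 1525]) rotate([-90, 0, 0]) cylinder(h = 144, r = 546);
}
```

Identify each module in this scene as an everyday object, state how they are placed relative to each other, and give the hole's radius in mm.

A is a house frame. The house frame has a circular hole through its front wall. The hole's radius is 546 mm.

The subtracted cylinder has r = 546 mm.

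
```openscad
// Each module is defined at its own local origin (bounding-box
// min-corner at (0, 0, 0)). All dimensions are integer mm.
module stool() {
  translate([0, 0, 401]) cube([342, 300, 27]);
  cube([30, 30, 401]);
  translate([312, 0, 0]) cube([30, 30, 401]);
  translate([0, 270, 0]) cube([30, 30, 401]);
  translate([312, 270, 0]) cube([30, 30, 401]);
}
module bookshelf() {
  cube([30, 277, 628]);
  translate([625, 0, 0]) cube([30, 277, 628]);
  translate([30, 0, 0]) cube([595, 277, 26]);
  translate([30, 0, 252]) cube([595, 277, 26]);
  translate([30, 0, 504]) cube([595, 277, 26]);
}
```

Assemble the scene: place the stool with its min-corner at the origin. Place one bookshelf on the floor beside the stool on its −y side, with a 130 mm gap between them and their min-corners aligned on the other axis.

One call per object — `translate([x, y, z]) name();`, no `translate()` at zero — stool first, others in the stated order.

stool();
translate([0, -407, 0]) bookshelf();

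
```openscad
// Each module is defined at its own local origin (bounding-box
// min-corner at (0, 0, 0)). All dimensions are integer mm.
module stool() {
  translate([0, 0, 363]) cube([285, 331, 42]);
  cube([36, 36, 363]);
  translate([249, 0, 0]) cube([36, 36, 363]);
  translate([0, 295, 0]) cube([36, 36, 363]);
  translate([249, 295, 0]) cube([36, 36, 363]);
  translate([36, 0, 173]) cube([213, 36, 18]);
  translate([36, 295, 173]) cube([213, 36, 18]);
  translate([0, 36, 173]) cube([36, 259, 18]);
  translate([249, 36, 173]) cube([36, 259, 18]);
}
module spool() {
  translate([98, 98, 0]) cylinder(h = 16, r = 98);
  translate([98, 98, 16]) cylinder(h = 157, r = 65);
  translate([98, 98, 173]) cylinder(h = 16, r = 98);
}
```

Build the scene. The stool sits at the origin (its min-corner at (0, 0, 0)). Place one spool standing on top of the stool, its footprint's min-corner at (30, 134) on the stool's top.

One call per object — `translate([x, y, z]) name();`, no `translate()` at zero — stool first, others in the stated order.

stool();
translate([30, 134, 405]) spool();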